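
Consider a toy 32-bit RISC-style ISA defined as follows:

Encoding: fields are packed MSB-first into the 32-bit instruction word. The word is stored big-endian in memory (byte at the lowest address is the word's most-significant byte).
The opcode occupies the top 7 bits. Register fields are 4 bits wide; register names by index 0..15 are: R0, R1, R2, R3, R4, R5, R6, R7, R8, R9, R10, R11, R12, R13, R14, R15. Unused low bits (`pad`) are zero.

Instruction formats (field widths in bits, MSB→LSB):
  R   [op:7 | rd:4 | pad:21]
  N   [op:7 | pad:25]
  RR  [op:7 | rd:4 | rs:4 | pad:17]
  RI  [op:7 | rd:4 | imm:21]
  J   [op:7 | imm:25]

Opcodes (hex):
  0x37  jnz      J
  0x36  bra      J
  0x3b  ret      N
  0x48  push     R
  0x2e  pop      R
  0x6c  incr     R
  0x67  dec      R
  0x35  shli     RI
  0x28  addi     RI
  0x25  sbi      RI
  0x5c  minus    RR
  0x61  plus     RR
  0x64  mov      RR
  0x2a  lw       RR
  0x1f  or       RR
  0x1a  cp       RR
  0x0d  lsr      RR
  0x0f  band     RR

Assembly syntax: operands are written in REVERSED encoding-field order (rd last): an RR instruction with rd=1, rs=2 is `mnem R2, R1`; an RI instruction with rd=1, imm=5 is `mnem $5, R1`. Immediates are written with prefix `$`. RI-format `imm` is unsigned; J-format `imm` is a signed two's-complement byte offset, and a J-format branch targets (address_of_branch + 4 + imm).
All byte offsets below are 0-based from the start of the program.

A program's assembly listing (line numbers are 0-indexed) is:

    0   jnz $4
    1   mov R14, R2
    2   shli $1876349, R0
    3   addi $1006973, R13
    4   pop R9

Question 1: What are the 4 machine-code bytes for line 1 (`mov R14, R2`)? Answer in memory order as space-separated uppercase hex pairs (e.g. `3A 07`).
1. mov fields op=0x64:7|rd=2:4|rs=14:4|pad=0:17 → word c85c0000h → c8 5c 00 00

C8 5C 00 00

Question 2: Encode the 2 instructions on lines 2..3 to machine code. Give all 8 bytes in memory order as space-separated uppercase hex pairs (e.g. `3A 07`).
L2: shli op=0x35:7|rd=0:4|imm=1876349:21 ⇒ 0x6a1ca17d ⇒ big 6a 1c a1 7d
L3: addi op=0x28:7|rd=13:4|imm=1006973:21 ⇒ 0x51af5d7d ⇒ big 51 af 5d 7d

6A 1C A1 7D 51 AF 5D 7D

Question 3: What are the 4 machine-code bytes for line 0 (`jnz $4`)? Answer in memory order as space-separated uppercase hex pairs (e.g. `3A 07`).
6E 00 00 04

0. jnz fields op=0x37:7|imm=4:25 → word 6e000004h → 6e 00 00 04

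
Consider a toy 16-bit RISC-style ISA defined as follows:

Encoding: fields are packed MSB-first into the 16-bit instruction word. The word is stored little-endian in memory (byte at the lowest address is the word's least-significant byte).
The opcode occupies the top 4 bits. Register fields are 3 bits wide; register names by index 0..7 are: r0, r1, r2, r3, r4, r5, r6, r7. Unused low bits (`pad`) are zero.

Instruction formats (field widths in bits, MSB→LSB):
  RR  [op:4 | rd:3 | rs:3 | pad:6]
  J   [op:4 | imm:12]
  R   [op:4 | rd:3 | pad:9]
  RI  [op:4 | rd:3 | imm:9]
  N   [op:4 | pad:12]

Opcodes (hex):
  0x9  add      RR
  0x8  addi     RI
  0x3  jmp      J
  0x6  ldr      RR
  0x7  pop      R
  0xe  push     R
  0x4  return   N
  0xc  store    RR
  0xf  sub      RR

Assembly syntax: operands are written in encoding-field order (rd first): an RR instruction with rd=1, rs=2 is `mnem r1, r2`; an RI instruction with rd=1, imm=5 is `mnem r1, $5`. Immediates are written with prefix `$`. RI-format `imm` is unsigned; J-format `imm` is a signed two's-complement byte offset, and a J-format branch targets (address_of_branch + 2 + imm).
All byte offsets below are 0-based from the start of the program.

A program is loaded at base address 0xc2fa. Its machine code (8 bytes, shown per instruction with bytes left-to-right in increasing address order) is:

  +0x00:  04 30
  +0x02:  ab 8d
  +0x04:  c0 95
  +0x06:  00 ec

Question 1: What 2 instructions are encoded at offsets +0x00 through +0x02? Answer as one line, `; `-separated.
+0x00: 04 30 ⇒ word 0x3004 (little)
  top 4b → 0x3 → jmp [J]
  imm: (w>>0)&0xfff=0x4 → $4
+0x02: ab 8d ⇒ word 0x8dab (little)
  top 4b → 0x8 → addi [RI]
  rd: (w>>9)&0x7=0x6 → r6
  imm: (w>>0)&0x1ff=0x1ab → $427

jmp $4; addi r6, $427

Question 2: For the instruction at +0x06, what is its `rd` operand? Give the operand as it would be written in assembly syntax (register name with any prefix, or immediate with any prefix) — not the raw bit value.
off 0x06: read 00 ec as little → 0xec00
  opcode bits[15:12]=0xe: push/R
  rd: (w>>9)&0x7=0x6 → r6

r6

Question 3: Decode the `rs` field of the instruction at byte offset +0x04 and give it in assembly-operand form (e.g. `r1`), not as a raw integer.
r7

+0x04: c0 95 ⇒ word 0x95c0 (little)
  opcode bits[15:12]=0x9: add/RR
  rd: (w>>9)&0x7=0x2 → r2
  rs: (w>>6)&0x7=0x7 → r7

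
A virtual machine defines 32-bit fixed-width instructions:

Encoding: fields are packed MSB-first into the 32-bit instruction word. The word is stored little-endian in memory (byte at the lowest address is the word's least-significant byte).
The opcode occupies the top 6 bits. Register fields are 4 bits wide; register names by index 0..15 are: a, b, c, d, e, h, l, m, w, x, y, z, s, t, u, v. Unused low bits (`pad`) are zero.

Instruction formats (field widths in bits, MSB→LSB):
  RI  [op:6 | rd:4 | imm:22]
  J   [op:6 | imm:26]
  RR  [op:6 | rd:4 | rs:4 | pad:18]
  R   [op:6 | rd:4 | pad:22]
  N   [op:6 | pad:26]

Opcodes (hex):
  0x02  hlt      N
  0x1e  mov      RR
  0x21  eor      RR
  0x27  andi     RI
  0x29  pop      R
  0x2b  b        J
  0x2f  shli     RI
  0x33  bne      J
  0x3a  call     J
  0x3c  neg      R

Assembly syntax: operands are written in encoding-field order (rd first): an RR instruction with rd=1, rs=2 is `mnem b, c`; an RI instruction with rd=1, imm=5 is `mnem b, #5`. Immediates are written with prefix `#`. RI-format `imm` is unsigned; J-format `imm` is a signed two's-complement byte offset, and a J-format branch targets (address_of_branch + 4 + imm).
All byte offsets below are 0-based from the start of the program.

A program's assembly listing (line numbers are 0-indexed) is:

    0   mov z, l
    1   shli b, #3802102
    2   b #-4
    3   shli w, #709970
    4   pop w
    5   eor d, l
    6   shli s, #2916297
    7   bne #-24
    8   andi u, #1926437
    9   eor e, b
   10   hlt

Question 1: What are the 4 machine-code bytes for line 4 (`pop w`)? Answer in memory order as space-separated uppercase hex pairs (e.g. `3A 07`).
00 00 00 A6

line 4 (pop): pack op=0x29:6|rd=8:4|pad=0:22 = 0xa6000000; little→ 00 00 00 a6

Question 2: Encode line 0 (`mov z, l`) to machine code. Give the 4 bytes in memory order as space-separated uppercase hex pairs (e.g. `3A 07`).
00 00 D8 7A

line 0 (mov): pack op=0x1e:6|rd=11:4|rs=6:4|pad=0:18 = 0x7ad80000; little→ 00 00 d8 7a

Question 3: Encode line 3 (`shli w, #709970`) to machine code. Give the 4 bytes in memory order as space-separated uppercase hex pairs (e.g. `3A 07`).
52 D5 0A BE

line 3 (shli): pack op=0x2f:6|rd=8:4|imm=709970:22 = 0xbe0ad552; little→ 52 d5 0a be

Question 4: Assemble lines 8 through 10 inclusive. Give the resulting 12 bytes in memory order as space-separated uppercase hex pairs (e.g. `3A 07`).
25 65 9D 9F 00 00 04 85 00 00 00 08

L8: andi op=0x27:6|rd=14:4|imm=1926437:22 ⇒ 0x9f9d6525 ⇒ little 25 65 9d 9f
L9: eor op=0x21:6|rd=4:4|rs=1:4|pad=0:18 ⇒ 0x85040000 ⇒ little 00 00 04 85
L10: hlt op=0x2:6|pad=0:26 ⇒ 0x08000000 ⇒ little 00 00 00 08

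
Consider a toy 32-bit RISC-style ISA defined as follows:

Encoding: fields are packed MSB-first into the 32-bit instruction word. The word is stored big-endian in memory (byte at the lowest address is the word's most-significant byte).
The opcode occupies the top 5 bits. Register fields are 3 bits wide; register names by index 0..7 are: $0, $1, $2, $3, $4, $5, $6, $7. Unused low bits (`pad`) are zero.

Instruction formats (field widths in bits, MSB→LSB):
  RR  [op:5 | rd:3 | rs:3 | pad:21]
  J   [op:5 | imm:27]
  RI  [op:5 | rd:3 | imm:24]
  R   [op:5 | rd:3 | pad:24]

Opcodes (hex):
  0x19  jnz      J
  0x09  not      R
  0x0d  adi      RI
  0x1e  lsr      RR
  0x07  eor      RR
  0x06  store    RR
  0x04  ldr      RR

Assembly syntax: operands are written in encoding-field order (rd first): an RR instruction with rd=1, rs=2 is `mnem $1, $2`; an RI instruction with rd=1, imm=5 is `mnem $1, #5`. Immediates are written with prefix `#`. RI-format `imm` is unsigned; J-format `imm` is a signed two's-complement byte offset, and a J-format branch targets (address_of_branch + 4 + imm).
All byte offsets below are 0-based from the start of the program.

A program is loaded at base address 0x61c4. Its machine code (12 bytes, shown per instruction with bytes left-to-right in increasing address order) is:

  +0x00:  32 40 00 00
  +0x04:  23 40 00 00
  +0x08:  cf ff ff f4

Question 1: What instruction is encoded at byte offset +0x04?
off 0x04: read 23 40 00 00 as big → 0x23400000
  top 5b → 0x4 → ldr [RR]
  rd: (w>>24)&0x7=0x3 → $3
  rs: (w>>21)&0x7=0x2 → $2

ldr $3, $2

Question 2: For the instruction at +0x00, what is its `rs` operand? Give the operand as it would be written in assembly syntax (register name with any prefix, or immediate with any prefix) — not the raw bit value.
$2

+0x00: 32 40 00 00 ⇒ word 0x32400000 (big)
  top 5b → 0x6 → store [RR]
  [26:24] rd=2 = $2
  [23:21] rs=2 = $2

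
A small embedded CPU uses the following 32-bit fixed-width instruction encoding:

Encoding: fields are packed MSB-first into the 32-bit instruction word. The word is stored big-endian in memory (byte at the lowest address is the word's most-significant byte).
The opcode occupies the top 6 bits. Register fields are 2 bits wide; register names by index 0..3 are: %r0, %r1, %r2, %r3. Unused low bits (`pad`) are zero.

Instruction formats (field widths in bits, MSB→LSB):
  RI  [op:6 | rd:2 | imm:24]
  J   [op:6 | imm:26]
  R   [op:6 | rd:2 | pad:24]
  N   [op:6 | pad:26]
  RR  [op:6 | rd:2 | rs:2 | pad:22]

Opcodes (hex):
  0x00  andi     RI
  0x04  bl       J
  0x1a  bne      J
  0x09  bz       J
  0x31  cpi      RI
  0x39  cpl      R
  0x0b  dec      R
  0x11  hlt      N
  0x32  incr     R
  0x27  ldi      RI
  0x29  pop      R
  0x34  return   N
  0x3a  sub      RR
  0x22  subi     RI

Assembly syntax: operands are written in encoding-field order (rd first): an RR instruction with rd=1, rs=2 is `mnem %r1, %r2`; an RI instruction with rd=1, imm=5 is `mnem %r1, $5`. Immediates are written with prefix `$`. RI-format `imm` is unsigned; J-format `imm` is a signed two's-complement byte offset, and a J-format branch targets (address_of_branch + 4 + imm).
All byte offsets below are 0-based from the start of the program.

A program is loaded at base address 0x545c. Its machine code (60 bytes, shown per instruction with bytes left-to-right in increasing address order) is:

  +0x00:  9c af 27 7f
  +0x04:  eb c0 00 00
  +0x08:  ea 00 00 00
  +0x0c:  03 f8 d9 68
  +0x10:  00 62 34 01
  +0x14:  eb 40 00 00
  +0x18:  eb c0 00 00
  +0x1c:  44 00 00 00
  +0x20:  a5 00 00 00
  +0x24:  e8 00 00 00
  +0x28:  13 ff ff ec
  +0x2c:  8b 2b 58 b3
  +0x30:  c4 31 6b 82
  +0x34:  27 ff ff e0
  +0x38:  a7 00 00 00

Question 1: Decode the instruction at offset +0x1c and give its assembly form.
off 0x1c: read 44 00 00 00 as big → 0x44000000
  opcode bits[31:26]=0x11: hlt/N

hlt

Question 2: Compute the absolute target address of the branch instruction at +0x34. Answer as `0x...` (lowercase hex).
@+34  big-endian(27 ff ff e0) = 0x27ffffe0
  top 6b → 0x9 → bz [J]
  [25:0] imm=67108832 (s26→-32) = $-32
  target = base 0x545c + off 0x34 + 4 + imm -32 = 0x5474

0x5474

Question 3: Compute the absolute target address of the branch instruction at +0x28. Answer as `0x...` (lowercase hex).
0x5474

+0x28: 13 ff ff ec ⇒ word 0x13ffffec (big)
  opcode bits[31:26]=0x4: bl/J
  [25:0] imm=67108844 (s26→-20) = $-20
  target = base 0x545c + off 0x28 + 4 + imm -20 = 0x5474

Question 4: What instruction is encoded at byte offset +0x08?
@+08  big-endian(ea 00 00 00) = 0xea000000
  op=0xea000000>>26=0x3a ⇒ sub (RR)
  rd: (w>>24)&0x3=0x2 → %r2
  rs: (w>>22)&0x3=0x0 → %r0

sub %r2, %r0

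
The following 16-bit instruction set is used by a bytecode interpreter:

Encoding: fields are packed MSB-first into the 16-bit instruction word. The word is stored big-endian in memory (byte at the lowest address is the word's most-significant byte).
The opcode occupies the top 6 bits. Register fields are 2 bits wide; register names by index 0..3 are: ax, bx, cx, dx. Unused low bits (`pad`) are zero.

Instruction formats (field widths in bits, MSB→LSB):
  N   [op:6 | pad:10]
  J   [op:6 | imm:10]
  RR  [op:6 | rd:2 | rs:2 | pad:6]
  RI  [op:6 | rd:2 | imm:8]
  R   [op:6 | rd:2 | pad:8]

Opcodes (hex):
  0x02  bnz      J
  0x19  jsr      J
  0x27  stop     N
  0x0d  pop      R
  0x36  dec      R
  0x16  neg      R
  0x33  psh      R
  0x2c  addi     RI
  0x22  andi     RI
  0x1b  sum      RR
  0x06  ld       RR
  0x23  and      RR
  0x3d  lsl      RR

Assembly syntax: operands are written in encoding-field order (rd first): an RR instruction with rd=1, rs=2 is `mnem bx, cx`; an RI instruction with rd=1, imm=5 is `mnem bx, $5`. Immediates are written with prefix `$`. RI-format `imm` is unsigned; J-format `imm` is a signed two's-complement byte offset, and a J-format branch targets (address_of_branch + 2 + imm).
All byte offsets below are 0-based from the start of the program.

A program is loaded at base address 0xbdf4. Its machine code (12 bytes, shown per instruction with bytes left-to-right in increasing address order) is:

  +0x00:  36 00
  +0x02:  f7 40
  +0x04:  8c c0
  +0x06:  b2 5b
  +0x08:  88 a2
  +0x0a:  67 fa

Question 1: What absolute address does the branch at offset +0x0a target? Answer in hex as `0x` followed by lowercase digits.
0xbdfa

off 0x0a: read 67 fa as big → 0x67fa
  opcode bits[15:10]=0x19: jsr/J
  imm: (w>>0)&0x3ff=0x3fa (s10→-6) → $-6
  target = base 0xbdf4 + off 0x0a + 2 + imm -6 = 0xbdfa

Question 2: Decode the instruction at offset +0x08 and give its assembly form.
andi ax, $162

+0x08: 88 a2 ⇒ word 0x88a2 (big)
  top 6b → 0x22 → andi [RI]
  rd: (w>>8)&0x3=0x0 → ax
  imm: (w>>0)&0xff=0xa2 → $162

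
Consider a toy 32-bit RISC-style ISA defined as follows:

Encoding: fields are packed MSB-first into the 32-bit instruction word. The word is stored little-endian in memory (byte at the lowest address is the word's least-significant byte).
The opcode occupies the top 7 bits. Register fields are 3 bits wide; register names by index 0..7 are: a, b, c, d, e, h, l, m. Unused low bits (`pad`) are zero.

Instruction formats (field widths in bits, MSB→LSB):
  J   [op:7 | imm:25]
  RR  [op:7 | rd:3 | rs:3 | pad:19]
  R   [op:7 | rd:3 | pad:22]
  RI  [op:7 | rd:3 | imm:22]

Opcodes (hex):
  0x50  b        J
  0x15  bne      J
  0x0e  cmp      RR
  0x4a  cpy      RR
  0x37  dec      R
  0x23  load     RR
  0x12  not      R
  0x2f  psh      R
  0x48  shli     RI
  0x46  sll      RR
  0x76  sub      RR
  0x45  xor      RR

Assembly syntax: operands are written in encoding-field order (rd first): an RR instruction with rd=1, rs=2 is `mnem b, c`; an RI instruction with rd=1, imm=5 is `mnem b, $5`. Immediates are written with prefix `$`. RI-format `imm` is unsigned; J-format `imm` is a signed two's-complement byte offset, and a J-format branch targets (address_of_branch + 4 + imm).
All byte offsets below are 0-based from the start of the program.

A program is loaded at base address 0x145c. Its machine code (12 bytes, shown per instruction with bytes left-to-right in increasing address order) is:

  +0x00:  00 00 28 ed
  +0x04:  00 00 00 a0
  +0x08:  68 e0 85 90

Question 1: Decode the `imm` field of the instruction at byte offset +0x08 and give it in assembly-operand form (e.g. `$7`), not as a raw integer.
[08] 68 e0 85 90 → 0x9085e068
  opcode bits[31:25]=0x48: shli/RI
  rd: (w>>22)&0x7=0x2 → c
  imm: (w>>0)&0x3fffff=0x5e068 → $385128

$385128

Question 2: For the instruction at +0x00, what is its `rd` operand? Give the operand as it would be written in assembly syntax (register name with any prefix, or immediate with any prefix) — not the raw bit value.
e

[00] 00 00 28 ed → 0xed280000
  op=0xed280000>>25=0x76 ⇒ sub (RR)
  rd@[24:22]=0x4 ⇒ e
  rs@[21:19]=0x5 ⇒ h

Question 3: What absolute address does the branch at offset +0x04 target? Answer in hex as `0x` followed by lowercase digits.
0x1464

+0x04: 00 00 00 a0 ⇒ word 0xa0000000 (little)
  op=0xa0000000>>25=0x50 ⇒ b (J)
  imm: (w>>0)&0x1ffffff=0x0 → $0
  target = base 0x145c + off 0x04 + 4 + imm 0 = 0x1464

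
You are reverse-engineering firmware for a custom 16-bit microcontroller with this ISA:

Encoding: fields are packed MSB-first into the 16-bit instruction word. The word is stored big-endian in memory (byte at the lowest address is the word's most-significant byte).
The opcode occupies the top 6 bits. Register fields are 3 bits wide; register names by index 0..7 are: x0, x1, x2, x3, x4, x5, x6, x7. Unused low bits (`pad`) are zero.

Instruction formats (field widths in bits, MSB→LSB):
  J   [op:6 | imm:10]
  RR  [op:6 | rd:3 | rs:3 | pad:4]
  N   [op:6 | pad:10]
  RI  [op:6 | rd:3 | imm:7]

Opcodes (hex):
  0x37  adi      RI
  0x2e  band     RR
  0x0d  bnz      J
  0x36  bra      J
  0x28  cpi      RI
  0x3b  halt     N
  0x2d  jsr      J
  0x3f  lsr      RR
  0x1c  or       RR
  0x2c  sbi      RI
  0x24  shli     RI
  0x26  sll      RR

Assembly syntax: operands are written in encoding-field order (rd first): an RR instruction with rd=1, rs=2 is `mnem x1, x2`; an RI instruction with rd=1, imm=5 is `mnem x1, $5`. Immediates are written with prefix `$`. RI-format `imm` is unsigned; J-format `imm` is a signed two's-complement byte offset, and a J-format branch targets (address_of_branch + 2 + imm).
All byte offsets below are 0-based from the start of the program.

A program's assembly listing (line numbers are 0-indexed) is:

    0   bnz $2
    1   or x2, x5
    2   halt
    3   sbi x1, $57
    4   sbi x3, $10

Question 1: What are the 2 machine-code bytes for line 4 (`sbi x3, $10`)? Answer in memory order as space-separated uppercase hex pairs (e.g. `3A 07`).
B1 8A

4. sbi fields op=0x2c:6|rd=3:3|imm=10:7 → word b18ah → b1 8a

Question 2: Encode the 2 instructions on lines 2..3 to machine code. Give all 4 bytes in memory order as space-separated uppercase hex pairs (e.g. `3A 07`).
EC 00 B0 B9

L2: halt op=0x3b:6|pad=0:10 ⇒ 0xec00 ⇒ big ec 00
L3: sbi op=0x2c:6|rd=1:3|imm=57:7 ⇒ 0xb0b9 ⇒ big b0 b9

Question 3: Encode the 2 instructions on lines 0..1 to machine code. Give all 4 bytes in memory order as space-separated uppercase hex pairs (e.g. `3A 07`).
0. bnz fields op=0xd:6|imm=2:10 → word 3402h → 34 02
1. or fields op=0x1c:6|rd=2:3|rs=5:3|pad=0:4 → word 7150h → 71 50

34 02 71 50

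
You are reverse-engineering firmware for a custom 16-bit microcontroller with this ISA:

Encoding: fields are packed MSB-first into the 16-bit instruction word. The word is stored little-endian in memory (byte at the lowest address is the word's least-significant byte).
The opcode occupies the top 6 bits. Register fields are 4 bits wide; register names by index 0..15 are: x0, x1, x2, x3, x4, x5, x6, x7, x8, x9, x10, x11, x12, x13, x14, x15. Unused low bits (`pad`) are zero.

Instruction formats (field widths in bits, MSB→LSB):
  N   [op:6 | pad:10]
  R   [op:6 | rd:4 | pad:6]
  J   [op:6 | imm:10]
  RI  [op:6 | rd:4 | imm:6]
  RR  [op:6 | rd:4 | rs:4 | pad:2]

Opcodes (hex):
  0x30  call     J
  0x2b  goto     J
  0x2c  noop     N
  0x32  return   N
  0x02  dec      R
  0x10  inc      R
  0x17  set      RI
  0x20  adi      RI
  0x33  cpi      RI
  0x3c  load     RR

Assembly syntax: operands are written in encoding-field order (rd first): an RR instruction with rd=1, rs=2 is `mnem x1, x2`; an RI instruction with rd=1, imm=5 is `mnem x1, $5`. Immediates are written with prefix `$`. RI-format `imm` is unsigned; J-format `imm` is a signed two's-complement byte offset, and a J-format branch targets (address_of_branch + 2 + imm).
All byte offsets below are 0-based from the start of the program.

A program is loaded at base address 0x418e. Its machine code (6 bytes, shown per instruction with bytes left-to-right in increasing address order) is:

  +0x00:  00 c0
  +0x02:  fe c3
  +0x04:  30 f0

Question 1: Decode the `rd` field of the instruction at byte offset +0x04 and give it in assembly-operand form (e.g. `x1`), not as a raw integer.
x0

[04] 30 f0 → 0xf030
  op=0xf030>>10=0x3c ⇒ load (RR)
  [9:6] rd=0 = x0
  [5:2] rs=12 = x12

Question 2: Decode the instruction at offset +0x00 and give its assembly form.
+0x00: 00 c0 ⇒ word 0xc000 (little)
  opcode bits[15:10]=0x30: call/J
  [9:0] imm=0 = $0

call $0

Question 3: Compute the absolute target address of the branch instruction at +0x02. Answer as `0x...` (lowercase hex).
0x4190

[02] fe c3 → 0xc3fe
  top 6b → 0x30 → call [J]
  [9:0] imm=1022 (s10→-2) = $-2
  target = base 0x418e + off 0x02 + 2 + imm -2 = 0x4190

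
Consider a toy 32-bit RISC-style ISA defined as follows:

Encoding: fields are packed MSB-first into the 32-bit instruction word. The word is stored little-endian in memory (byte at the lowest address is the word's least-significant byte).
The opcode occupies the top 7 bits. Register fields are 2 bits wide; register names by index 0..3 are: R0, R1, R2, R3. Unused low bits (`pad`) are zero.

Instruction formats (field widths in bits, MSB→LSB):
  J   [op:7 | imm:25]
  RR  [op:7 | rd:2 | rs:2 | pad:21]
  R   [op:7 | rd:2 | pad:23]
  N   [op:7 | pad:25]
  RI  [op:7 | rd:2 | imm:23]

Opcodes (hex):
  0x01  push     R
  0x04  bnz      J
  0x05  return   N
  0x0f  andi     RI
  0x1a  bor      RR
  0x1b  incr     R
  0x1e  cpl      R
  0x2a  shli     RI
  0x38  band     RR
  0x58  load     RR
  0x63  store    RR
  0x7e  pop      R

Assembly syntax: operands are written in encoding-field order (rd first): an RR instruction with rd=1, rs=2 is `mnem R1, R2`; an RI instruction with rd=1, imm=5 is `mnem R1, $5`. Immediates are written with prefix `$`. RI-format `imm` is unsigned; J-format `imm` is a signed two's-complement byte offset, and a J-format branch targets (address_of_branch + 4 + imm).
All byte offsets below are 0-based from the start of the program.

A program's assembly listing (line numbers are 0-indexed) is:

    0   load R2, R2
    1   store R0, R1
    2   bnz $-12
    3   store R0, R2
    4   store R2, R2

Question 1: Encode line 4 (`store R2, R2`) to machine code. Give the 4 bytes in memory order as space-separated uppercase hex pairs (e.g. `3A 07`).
4. store fields op=0x63:7|rd=2:2|rs=2:2|pad=0:21 → word c7400000h → 00 00 40 c7

00 00 40 C7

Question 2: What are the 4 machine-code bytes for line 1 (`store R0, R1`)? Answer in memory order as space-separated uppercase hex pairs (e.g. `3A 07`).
00 00 20 C6

L1: store op=0x63:7|rd=0:2|rs=1:2|pad=0:21 ⇒ 0xc6200000 ⇒ little 00 00 20 c6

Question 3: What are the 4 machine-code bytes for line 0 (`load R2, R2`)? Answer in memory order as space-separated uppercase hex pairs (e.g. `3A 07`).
0. load fields op=0x58:7|rd=2:2|rs=2:2|pad=0:21 → word b1400000h → 00 00 40 b1

00 00 40 B1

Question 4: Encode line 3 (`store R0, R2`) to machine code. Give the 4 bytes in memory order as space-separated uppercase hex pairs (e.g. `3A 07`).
00 00 40 C6

3. store fields op=0x63:7|rd=0:2|rs=2:2|pad=0:21 → word c6400000h → 00 00 40 c6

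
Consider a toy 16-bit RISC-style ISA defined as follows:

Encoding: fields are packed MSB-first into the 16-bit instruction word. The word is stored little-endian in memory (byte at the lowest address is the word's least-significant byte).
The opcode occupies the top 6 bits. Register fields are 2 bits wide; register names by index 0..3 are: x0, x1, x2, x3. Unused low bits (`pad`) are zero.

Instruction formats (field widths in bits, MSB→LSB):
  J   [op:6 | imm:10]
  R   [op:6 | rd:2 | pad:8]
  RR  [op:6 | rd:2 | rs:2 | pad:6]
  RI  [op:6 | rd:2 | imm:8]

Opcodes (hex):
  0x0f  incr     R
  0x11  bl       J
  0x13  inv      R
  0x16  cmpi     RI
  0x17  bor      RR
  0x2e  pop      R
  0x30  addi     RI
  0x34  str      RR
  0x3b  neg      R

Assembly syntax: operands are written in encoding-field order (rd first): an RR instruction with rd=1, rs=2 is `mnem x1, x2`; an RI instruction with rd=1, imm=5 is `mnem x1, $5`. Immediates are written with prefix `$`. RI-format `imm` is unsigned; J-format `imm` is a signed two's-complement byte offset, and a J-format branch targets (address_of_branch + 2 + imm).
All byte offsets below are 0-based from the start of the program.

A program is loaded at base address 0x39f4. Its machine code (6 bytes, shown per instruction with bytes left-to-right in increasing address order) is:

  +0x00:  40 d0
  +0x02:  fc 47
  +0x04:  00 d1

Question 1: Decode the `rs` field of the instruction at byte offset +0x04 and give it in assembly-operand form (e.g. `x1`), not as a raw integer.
[04] 00 d1 → 0xd100
  opcode bits[15:10]=0x34: str/RR
  [9:8] rd=1 = x1
  [7:6] rs=0 = x0

x0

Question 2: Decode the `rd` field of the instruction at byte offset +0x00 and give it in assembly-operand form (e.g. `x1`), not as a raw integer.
[00] 40 d0 → 0xd040
  top 6b → 0x34 → str [RR]
  rd@[9:8]=0x0 ⇒ x0
  rs@[7:6]=0x1 ⇒ x1

x0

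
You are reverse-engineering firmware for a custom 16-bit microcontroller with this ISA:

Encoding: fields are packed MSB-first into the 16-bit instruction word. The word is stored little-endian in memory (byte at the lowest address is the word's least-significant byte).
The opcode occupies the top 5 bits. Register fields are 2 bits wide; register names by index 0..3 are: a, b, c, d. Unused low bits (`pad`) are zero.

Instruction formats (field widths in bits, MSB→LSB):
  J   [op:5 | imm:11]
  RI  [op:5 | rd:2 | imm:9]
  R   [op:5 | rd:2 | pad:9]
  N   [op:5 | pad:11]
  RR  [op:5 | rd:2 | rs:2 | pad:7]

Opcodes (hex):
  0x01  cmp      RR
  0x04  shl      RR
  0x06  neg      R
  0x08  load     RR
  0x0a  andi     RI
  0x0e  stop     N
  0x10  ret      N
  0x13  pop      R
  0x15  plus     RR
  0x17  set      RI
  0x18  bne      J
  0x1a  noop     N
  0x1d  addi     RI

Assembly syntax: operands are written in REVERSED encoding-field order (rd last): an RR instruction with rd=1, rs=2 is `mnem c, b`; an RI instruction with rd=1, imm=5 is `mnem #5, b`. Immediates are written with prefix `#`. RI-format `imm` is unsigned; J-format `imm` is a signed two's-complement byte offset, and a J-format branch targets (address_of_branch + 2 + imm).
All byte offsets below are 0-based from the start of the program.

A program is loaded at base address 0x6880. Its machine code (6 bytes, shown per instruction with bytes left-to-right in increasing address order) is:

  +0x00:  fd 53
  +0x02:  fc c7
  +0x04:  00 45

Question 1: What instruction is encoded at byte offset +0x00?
@+00  little-endian(fd 53) = 0x53fd
  top 5b → 0xa → andi [RI]
  [10:9] rd=1 = b
  [8:0] imm=509 = #509

andi #509, b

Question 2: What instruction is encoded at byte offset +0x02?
off 0x02: read fc c7 as little → 0xc7fc
  op=0xc7fc>>11=0x18 ⇒ bne (J)
  imm: (w>>0)&0x7ff=0x7fc (s11→-4) → #-4

bne #-4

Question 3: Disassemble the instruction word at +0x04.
off 0x04: read 00 45 as little → 0x4500
  op=0x4500>>11=0x8 ⇒ load (RR)
  rd@[10:9]=0x2 ⇒ c
  rs@[8:7]=0x2 ⇒ c

load c, c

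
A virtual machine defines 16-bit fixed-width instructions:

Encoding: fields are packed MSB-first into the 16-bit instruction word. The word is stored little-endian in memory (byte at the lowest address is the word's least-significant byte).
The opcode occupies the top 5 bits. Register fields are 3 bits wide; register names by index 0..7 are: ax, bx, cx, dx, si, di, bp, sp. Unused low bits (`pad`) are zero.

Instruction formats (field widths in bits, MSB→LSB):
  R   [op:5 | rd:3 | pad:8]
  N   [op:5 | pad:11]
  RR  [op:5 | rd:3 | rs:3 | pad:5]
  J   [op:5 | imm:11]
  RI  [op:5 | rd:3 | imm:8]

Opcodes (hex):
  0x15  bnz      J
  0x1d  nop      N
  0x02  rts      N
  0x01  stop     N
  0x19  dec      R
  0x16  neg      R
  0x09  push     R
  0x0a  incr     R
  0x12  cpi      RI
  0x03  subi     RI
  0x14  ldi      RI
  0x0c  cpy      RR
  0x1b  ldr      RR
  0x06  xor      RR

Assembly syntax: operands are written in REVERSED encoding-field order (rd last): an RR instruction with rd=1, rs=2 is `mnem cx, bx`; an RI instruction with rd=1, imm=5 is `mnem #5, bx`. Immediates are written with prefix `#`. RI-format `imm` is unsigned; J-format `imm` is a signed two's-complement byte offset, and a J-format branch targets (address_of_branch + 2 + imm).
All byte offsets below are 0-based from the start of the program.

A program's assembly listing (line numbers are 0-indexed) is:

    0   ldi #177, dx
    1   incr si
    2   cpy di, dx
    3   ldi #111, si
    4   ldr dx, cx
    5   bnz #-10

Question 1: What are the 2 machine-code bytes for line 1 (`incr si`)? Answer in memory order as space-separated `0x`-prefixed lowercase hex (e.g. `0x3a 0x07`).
0x00 0x54

line 1 (incr): pack op=0xa:5|rd=4:3|pad=0:8 = 0x5400; little→ 00 54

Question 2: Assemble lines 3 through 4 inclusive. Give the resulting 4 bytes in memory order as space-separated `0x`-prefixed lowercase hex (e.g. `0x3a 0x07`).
0x6f 0xa4 0x60 0xda

line 3 (ldi): pack op=0x14:5|rd=4:3|imm=111:8 = 0xa46f; little→ 6f a4
line 4 (ldr): pack op=0x1b:5|rd=2:3|rs=3:3|pad=0:5 = 0xda60; little→ 60 da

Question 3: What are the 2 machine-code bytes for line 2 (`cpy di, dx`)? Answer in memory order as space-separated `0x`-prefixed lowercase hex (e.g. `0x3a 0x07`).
L2: cpy op=0xc:5|rd=3:3|rs=5:3|pad=0:5 ⇒ 0x63a0 ⇒ little a0 63

0xa0 0x63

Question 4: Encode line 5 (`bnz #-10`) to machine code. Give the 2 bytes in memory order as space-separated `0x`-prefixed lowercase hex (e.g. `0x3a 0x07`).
L5: bnz op=0x15:5|imm=-10:11 ⇒ 0xaff6 ⇒ little f6 af

0xf6 0xaf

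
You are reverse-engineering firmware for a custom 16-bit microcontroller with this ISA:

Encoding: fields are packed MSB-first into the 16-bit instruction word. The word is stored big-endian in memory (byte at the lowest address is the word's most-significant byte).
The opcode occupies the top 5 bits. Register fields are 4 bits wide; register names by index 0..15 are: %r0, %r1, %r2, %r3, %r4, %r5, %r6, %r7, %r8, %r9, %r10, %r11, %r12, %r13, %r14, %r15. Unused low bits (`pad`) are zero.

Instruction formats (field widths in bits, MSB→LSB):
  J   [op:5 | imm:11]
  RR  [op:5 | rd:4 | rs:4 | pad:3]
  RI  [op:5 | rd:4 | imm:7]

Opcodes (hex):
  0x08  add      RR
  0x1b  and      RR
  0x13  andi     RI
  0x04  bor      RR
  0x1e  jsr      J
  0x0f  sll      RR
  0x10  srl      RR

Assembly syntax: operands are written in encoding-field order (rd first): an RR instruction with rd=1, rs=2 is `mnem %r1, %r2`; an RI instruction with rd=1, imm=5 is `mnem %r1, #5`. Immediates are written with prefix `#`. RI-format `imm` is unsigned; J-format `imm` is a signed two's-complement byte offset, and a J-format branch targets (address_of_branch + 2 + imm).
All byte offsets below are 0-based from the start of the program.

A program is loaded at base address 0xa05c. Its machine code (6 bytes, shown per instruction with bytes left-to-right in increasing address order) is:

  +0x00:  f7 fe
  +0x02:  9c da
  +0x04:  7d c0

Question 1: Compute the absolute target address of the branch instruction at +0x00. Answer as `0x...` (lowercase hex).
0xa05c

off 0x00: read f7 fe as big → 0xf7fe
  op=0xf7fe>>11=0x1e ⇒ jsr (J)
  [10:0] imm=2046 (s11→-2) = #-2
  target = base 0xa05c + off 0x00 + 2 + imm -2 = 0xa05c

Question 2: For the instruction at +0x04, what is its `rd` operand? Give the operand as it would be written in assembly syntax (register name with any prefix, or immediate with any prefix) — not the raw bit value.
off 0x04: read 7d c0 as big → 0x7dc0
  top 5b → 0xf → sll [RR]
  rd@[10:7]=0xb ⇒ %r11
  rs@[6:3]=0x8 ⇒ %r8

%r11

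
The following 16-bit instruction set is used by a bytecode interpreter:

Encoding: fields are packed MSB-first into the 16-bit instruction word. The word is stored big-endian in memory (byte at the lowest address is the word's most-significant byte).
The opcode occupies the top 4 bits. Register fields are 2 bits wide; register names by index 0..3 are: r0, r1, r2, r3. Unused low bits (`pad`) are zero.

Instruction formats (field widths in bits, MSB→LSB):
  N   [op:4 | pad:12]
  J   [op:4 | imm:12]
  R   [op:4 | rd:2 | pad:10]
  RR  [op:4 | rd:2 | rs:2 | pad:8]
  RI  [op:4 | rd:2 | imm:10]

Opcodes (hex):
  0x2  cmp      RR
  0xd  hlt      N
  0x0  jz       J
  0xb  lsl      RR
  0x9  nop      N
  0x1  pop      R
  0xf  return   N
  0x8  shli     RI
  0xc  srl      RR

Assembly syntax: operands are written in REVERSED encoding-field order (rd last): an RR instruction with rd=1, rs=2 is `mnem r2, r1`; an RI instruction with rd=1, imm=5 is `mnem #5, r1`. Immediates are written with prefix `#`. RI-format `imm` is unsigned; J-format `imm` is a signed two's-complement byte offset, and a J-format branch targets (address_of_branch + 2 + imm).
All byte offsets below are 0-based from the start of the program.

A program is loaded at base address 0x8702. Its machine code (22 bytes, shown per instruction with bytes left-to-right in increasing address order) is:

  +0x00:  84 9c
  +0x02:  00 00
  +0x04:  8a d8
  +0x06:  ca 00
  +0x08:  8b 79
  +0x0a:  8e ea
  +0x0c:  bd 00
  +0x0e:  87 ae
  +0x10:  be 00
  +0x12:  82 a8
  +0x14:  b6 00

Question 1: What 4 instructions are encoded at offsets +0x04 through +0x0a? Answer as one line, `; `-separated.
off 0x04: read 8a d8 as big → 0x8ad8
  top 4b → 0x8 → shli [RI]
  rd: (w>>10)&0x3=0x2 → r2
  imm: (w>>0)&0x3ff=0x2d8 → #728
off 0x06: read ca 00 as big → 0xca00
  top 4b → 0xc → srl [RR]
  rd: (w>>10)&0x3=0x2 → r2
  rs: (w>>8)&0x3=0x2 → r2
off 0x08: read 8b 79 as big → 0x8b79
  top 4b → 0x8 → shli [RI]
  rd: (w>>10)&0x3=0x2 → r2
  imm: (w>>0)&0x3ff=0x379 → #889
off 0x0a: read 8e ea as big → 0x8eea
  top 4b → 0x8 → shli [RI]
  rd: (w>>10)&0x3=0x3 → r3
  imm: (w>>0)&0x3ff=0x2ea → #746

shli #728, r2; srl r2, r2; shli #889, r2; shli #746, r3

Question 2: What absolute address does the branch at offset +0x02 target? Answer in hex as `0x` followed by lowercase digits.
0x8706

+0x02: 00 00 ⇒ word 0x0000 (big)
  opcode bits[15:12]=0x0: jz/J
  [11:0] imm=0 = #0
  target = base 0x8702 + off 0x02 + 2 + imm 0 = 0x8706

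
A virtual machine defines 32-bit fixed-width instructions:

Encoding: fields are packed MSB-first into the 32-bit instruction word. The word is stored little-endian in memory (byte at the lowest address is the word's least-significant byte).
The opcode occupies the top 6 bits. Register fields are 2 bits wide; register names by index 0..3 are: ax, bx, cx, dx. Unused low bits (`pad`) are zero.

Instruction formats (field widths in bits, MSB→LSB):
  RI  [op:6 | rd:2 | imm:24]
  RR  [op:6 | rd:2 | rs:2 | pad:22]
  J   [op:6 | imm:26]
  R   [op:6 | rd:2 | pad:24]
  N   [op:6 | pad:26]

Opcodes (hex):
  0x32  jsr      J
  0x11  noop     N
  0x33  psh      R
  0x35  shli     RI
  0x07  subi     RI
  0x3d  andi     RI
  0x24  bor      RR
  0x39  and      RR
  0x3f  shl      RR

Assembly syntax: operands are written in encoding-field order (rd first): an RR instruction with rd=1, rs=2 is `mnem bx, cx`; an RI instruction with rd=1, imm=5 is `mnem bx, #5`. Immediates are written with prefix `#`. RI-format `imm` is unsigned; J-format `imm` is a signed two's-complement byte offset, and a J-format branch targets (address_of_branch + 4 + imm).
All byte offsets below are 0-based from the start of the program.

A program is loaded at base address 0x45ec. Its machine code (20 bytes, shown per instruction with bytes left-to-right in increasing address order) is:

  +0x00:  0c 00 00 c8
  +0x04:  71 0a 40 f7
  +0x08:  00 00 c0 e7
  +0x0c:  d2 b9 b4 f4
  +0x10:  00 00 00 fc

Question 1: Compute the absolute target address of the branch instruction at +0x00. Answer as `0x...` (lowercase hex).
off 0x00: read 0c 00 00 c8 as little → 0xc800000c
  top 6b → 0x32 → jsr [J]
  [25:0] imm=12 = #12
  target = base 0x45ec + off 0x00 + 4 + imm 12 = 0x45fc

0x45fc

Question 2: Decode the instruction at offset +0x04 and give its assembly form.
@+04  little-endian(71 0a 40 f7) = 0xf7400a71
  opcode bits[31:26]=0x3d: andi/RI
  rd@[25:24]=0x3 ⇒ dx
  imm@[23:0]=0x400a71 ⇒ #4196977

andi dx, #4196977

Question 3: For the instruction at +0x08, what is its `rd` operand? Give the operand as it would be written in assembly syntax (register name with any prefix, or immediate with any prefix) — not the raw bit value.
off 0x08: read 00 00 c0 e7 as little → 0xe7c00000
  top 6b → 0x39 → and [RR]
  [25:24] rd=3 = dx
  [23:22] rs=3 = dx

dx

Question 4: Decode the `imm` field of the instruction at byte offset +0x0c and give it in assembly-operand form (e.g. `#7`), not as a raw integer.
#11844050

off 0x0c: read d2 b9 b4 f4 as little → 0xf4b4b9d2
  op=0xf4b4b9d2>>26=0x3d ⇒ andi (RI)
  [25:24] rd=0 = ax
  [23:0] imm=11844050 = #11844050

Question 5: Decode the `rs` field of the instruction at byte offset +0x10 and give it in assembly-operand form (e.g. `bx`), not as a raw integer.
ax

@+10  little-endian(00 00 00 fc) = 0xfc000000
  op=0xfc000000>>26=0x3f ⇒ shl (RR)
  rd@[25:24]=0x0 ⇒ ax
  rs@[23:22]=0x0 ⇒ ax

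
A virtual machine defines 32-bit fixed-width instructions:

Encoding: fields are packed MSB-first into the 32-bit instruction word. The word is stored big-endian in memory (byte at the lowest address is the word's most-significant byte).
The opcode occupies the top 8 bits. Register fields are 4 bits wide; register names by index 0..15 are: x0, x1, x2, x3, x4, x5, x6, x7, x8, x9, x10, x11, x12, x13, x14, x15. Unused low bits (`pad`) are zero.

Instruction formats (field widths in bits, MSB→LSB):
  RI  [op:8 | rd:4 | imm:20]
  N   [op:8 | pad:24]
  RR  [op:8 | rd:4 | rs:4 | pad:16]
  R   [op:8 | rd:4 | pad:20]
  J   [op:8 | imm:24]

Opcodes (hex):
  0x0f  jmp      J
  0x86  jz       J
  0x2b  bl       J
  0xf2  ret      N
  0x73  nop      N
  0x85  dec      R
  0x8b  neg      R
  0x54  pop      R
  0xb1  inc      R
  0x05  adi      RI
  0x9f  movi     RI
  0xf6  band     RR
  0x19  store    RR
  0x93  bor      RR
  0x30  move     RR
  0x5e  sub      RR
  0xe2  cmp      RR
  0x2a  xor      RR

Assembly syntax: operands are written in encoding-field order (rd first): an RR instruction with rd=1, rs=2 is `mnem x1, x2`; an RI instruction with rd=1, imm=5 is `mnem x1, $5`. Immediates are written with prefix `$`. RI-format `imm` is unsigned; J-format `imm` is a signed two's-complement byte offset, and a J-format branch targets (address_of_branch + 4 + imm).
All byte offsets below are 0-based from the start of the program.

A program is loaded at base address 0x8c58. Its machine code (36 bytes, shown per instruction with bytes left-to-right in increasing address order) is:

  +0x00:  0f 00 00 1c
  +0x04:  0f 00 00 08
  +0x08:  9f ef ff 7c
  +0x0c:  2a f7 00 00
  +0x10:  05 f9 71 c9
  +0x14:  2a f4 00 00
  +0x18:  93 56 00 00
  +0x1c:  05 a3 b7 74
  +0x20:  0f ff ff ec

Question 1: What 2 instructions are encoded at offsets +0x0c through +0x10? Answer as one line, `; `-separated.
off 0x0c: read 2a f7 00 00 as big → 0x2af70000
  op=0x2af70000>>24=0x2a ⇒ xor (RR)
  [23:20] rd=15 = x15
  [19:16] rs=7 = x7
off 0x10: read 05 f9 71 c9 as big → 0x05f971c9
  op=0x05f971c9>>24=0x5 ⇒ adi (RI)
  [23:20] rd=15 = x15
  [19:0] imm=618953 = $618953

xor x15, x7; adi x15, $618953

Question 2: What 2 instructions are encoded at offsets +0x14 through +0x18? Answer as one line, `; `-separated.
xor x15, x4; bor x5, x6

[14] 2a f4 00 00 → 0x2af40000
  opcode bits[31:24]=0x2a: xor/RR
  rd: (w>>20)&0xf=0xf → x15
  rs: (w>>16)&0xf=0x4 → x4
[18] 93 56 00 00 → 0x93560000
  opcode bits[31:24]=0x93: bor/RR
  rd: (w>>20)&0xf=0x5 → x5
  rs: (w>>16)&0xf=0x6 → x6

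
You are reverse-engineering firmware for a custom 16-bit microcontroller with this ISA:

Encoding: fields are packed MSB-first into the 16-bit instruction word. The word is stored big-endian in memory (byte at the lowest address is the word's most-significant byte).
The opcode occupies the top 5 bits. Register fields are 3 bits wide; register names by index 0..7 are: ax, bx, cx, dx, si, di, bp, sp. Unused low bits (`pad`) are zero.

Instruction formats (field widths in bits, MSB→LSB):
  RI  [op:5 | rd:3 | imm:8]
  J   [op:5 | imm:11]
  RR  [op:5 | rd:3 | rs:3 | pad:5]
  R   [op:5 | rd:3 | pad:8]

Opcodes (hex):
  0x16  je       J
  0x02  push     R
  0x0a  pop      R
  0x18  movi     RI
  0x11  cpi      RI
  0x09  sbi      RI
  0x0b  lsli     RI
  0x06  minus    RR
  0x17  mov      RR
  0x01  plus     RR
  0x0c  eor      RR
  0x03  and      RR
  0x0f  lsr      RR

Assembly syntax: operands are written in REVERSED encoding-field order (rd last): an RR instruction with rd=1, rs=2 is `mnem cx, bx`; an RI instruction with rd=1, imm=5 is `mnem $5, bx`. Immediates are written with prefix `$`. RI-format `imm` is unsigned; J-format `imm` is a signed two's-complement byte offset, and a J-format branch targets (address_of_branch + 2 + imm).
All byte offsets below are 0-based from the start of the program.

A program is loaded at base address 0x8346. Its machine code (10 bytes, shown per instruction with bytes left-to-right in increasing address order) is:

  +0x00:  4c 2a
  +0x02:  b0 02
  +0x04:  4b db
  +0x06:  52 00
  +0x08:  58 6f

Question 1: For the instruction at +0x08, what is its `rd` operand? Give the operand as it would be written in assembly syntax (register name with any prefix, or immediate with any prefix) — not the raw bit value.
+0x08: 58 6f ⇒ word 0x586f (big)
  top 5b → 0xb → lsli [RI]
  rd@[10:8]=0x0 ⇒ ax
  imm@[7:0]=0x6f ⇒ $111

ax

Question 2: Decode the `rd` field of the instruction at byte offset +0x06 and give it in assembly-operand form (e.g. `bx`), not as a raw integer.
+0x06: 52 00 ⇒ word 0x5200 (big)
  top 5b → 0xa → pop [R]
  [10:8] rd=2 = cx

cx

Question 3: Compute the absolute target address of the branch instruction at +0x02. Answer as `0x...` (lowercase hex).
0x834c

+0x02: b0 02 ⇒ word 0xb002 (big)
  opcode bits[15:11]=0x16: je/J
  [10:0] imm=2 = $2
  target = base 0x8346 + off 0x02 + 2 + imm 2 = 0x834c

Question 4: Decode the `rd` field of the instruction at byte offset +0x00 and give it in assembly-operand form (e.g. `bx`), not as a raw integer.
si

[00] 4c 2a → 0x4c2a
  op=0x4c2a>>11=0x9 ⇒ sbi (RI)
  rd: (w>>8)&0x7=0x4 → si
  imm: (w>>0)&0xff=0x2a → $42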